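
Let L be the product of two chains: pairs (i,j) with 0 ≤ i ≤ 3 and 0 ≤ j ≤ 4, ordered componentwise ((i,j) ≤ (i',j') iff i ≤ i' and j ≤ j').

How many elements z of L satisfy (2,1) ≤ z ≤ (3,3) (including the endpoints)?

6

The interval [(2,1), (3,3)] = {(2,1), (2,2), (2,3), (3,1), (3,2), (3,3)}, which has 6 elements.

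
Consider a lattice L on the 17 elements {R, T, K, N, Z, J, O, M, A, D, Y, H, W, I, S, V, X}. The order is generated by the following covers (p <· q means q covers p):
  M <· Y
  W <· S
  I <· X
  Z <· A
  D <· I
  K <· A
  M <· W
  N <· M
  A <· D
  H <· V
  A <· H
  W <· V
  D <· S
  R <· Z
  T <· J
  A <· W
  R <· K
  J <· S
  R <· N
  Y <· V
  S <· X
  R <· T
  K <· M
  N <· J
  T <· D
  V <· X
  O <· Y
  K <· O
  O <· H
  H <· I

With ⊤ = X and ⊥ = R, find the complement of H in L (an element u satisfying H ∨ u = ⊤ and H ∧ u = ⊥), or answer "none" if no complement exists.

J

Need u with H ∨ u = X and H ∧ u = R.
Checking each element gives: J.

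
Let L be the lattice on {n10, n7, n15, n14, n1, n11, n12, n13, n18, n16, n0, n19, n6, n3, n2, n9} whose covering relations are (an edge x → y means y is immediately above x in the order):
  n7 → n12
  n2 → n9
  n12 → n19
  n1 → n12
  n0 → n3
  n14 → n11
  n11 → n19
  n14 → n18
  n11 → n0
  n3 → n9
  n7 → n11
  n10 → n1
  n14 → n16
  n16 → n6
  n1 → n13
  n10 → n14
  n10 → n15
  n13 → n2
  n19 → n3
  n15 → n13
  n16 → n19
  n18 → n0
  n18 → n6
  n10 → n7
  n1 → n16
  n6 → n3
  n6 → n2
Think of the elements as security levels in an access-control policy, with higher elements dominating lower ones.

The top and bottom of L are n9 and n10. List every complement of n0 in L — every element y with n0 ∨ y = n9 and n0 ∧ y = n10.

n13, n15

Need y with n0 ∨ y = n9 and n0 ∧ y = n10.
Checking each element gives: n13, n15.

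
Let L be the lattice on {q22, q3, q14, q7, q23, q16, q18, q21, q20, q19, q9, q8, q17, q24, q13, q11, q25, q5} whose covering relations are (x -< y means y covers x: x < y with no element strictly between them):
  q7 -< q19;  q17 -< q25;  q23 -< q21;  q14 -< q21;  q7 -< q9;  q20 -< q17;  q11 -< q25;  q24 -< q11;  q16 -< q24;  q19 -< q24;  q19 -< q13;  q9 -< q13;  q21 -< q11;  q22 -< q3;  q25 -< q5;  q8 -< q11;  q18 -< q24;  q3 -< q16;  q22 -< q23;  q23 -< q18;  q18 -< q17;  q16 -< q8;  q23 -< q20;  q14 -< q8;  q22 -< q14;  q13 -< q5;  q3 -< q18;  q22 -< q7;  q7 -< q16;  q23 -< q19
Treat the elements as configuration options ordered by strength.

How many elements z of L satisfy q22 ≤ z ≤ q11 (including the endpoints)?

The interval [q22, q11] = {q11, q14, q16, q18, q19, q21, q22, q23, q24, q3, q7, q8}, which has 12 elements.

12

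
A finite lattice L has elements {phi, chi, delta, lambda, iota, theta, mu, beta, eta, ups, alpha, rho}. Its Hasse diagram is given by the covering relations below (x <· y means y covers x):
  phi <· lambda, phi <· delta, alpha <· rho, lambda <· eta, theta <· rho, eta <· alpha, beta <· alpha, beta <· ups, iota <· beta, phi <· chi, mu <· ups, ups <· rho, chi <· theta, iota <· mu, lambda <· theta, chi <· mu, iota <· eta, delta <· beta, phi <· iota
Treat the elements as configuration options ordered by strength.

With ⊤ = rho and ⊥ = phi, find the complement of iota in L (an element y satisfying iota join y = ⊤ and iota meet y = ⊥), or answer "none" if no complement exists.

Need y with iota ∨ y = rho and iota ∧ y = phi.
Checking each element gives: theta.

theta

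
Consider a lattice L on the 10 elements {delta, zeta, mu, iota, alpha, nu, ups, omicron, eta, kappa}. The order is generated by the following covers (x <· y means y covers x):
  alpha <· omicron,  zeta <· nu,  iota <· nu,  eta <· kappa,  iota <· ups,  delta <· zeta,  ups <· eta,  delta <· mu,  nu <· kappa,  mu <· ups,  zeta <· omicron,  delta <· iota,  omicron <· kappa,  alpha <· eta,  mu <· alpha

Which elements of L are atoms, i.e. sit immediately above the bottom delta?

The atoms are exactly the elements that cover delta: iota, mu, zeta.

iota, mu, zeta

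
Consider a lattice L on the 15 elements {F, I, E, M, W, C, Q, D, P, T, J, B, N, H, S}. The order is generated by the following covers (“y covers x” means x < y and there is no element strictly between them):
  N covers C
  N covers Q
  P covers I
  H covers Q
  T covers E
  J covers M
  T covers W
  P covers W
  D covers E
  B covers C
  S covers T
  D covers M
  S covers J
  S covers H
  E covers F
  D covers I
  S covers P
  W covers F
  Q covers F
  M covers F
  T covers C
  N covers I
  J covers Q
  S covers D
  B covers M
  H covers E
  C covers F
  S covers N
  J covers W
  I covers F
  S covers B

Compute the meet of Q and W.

F

Common lower bounds of {Q, W}: F.
The greatest among these is F.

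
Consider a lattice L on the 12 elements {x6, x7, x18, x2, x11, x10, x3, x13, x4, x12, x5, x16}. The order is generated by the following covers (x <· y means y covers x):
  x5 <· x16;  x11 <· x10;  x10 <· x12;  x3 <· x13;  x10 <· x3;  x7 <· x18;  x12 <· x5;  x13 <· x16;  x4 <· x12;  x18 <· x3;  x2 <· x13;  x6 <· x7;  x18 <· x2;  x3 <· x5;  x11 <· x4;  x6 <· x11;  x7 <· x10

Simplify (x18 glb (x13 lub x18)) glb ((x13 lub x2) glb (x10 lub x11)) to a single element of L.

x13 ∨ x18 = x13
x18 ∧ x13 = x18
x13 ∨ x2 = x13
x10 ∨ x11 = x10
x13 ∧ x10 = x10
x18 ∧ x10 = x7

x7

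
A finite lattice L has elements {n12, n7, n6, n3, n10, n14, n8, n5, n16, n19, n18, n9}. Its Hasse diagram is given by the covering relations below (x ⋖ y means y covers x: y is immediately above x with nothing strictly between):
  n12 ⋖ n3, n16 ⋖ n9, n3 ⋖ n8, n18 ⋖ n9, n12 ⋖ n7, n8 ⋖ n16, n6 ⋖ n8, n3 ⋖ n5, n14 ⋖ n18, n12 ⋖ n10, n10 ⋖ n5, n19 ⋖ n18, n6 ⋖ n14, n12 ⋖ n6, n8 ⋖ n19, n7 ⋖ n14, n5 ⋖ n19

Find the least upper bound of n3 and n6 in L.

n8

Common upper bounds of {n3, n6}: n16, n18, n19, n8, n9.
The least among these is n8.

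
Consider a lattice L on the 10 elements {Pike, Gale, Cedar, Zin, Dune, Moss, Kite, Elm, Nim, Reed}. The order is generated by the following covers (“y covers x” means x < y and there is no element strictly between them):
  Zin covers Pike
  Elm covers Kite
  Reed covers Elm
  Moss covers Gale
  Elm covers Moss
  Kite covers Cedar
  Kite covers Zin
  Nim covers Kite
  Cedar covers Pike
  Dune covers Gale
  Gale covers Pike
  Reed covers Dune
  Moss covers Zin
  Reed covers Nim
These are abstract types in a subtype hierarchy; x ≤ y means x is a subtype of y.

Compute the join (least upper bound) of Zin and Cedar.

Common upper bounds of {Zin, Cedar}: Elm, Kite, Nim, Reed.
The least among these is Kite.

Kite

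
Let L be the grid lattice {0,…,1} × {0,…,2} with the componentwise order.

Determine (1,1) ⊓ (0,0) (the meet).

In a product of chains, the meet is componentwise min, giving (0,0).

(0,0)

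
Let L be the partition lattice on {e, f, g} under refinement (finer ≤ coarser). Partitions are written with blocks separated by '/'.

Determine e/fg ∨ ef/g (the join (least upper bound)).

Common upper bounds of {e/fg, ef/g}: efg.
The least among these is efg.

efg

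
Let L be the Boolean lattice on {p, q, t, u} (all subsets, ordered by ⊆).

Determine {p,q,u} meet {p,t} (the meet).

Under ⊆, meet is intersection: {p,q,u} ∩ {p,t} = {p}.

{p}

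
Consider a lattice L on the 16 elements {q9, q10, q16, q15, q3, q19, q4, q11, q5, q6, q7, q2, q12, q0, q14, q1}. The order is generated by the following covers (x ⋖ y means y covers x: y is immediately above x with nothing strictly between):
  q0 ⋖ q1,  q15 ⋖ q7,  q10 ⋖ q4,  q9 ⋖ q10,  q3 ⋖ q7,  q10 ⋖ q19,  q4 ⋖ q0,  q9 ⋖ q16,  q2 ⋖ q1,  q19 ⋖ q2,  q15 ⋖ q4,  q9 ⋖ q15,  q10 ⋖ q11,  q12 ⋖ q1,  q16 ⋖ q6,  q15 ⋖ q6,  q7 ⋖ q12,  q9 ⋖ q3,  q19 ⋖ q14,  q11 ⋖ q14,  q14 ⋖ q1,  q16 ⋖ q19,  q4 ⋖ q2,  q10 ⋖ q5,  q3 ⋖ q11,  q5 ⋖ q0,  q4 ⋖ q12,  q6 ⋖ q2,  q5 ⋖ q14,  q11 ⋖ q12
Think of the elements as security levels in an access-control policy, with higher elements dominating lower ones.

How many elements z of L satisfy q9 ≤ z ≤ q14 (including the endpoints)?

The interval [q9, q14] = {q10, q11, q14, q16, q19, q3, q5, q9}, which has 8 elements.

8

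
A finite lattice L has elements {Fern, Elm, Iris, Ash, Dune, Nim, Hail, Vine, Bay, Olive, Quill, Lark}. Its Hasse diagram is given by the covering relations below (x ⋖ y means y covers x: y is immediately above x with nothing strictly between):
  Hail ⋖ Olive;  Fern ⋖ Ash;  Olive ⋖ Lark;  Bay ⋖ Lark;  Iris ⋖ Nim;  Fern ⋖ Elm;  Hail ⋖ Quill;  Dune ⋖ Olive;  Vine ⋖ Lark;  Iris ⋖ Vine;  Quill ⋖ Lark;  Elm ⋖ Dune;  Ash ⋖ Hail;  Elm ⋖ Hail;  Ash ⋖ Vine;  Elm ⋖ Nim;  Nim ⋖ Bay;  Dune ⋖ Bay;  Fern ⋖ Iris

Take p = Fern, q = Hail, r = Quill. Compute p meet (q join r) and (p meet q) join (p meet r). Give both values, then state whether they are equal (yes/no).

Fern; Fern; yes

q join r = Quill, so p meet (q join r) = Fern meet Quill = Fern.
p meet q = Fern and p meet r = Fern, so (p meet q) join (p meet r) = Fern join Fern = Fern.
Equal: yes.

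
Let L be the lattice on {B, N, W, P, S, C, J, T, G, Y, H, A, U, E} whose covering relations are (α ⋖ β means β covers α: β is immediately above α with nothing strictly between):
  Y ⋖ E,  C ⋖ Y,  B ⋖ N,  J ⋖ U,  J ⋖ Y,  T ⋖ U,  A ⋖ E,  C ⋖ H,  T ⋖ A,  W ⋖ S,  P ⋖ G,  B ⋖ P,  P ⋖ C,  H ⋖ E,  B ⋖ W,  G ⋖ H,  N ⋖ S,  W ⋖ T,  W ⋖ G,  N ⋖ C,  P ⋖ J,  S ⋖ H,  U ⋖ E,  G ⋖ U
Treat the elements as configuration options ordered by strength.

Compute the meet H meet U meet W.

W

Common lower bounds of {H, U, W}: B, W.
The greatest among these is W.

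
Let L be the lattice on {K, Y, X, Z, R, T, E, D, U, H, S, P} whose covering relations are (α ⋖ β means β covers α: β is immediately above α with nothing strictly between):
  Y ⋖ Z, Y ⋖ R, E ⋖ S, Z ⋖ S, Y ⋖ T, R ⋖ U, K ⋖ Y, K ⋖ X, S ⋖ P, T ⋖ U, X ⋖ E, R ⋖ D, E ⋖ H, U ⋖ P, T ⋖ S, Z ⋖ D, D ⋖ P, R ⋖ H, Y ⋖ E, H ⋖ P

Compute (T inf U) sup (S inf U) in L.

T

T ∧ U = T
S ∧ U = T
T ∨ T = T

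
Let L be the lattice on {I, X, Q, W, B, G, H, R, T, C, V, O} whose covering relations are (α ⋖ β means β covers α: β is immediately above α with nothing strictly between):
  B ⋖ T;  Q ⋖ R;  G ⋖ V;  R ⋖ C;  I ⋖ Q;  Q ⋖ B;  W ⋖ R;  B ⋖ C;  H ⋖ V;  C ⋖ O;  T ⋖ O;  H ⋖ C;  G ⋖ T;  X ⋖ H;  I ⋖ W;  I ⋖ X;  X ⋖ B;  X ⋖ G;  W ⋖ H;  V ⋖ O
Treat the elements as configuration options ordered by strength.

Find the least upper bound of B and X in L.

Common upper bounds of {B, X}: B, C, O, T.
The least among these is B.

B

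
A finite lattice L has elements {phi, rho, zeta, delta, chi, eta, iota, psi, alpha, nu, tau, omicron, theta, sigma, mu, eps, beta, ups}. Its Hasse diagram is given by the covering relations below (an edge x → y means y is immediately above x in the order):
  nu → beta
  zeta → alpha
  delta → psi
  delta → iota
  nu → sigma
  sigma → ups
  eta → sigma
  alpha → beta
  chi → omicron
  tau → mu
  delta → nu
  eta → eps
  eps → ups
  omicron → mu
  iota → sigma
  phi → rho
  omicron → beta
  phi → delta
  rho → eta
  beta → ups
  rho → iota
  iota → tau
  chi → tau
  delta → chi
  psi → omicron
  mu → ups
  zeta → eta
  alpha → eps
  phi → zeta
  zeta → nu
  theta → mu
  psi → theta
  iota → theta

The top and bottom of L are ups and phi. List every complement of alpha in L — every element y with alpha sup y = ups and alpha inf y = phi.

iota, mu, tau, theta

Need y with alpha ∨ y = ups and alpha ∧ y = phi.
Checking each element gives: iota, mu, tau, theta.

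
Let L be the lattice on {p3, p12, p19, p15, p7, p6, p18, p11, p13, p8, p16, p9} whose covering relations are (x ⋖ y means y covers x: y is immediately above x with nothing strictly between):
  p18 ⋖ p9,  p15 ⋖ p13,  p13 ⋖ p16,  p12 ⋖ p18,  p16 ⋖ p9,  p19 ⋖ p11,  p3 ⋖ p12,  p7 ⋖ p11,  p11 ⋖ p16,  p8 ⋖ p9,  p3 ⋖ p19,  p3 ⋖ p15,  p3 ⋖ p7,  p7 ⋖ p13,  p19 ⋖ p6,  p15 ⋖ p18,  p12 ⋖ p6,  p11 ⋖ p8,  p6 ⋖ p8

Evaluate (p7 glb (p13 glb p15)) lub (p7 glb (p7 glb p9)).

p7

p13 ∧ p15 = p15
p7 ∧ p15 = p3
p7 ∧ p9 = p7
p7 ∧ p7 = p7
p3 ∨ p7 = p7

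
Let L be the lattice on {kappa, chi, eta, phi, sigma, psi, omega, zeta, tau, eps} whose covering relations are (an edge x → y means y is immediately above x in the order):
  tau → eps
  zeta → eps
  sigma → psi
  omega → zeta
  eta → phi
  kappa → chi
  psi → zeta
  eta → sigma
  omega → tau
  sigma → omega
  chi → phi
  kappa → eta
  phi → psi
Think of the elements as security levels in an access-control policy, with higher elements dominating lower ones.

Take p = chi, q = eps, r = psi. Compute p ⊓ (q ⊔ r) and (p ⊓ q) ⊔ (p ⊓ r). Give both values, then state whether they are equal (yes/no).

q ⊔ r = eps, so p ⊓ (q ⊔ r) = chi ⊓ eps = chi.
p ⊓ q = chi and p ⊓ r = chi, so (p ⊓ q) ⊔ (p ⊓ r) = chi ⊔ chi = chi.
Equal: yes.

chi; chi; yes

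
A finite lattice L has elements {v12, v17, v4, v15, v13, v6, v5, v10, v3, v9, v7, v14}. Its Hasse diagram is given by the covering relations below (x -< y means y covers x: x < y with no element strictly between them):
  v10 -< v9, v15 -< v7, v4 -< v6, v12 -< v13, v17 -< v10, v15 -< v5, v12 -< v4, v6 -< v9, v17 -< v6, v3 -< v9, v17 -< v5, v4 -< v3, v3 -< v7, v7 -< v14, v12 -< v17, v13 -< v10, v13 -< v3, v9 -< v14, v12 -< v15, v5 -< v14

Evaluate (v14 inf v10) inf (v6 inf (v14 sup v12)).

v17

v14 ∧ v10 = v10
v14 ∨ v12 = v14
v6 ∧ v14 = v6
v10 ∧ v6 = v17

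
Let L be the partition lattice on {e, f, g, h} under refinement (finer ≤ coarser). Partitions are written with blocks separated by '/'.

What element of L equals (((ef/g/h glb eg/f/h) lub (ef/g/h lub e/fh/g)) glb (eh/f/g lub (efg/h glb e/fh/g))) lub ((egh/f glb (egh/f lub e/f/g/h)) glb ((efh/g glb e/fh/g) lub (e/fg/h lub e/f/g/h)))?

ef/g/h ∧ eg/f/h = e/f/g/h
ef/g/h ∨ e/fh/g = efh/g
e/f/g/h ∨ efh/g = efh/g
efg/h ∧ e/fh/g = e/f/g/h
eh/f/g ∨ e/f/g/h = eh/f/g
efh/g ∧ eh/f/g = eh/f/g
egh/f ∨ e/f/g/h = egh/f
egh/f ∧ egh/f = egh/f
efh/g ∧ e/fh/g = e/fh/g
e/fg/h ∨ e/f/g/h = e/fg/h
e/fh/g ∨ e/fg/h = e/fgh
egh/f ∧ e/fgh = e/f/gh
eh/f/g ∨ e/f/gh = egh/f

egh/f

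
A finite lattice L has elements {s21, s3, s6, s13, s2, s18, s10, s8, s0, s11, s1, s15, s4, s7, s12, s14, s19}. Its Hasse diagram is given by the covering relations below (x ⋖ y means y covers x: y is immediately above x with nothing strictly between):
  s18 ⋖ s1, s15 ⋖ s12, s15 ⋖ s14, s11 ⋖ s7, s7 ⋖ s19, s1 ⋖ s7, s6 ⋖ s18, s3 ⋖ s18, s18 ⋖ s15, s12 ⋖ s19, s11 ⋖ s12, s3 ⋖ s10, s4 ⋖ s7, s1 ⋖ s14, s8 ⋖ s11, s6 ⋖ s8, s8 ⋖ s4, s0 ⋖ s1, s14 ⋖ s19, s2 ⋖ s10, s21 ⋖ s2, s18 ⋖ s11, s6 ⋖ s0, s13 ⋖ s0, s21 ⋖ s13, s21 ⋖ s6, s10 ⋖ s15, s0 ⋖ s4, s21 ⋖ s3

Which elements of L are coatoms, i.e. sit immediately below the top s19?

s12, s14, s7

The coatoms are exactly the elements covered by s19: s12, s14, s7.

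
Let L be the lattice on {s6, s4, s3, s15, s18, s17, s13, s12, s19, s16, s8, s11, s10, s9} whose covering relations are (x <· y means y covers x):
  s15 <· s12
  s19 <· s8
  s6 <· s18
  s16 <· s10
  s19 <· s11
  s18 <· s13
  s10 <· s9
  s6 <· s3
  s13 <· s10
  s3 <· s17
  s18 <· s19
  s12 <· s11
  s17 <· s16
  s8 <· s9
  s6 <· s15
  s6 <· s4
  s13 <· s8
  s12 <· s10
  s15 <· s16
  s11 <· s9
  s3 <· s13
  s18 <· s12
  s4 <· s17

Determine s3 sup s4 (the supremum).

Common upper bounds of {s3, s4}: s10, s16, s17, s9.
The least among these is s17.

s17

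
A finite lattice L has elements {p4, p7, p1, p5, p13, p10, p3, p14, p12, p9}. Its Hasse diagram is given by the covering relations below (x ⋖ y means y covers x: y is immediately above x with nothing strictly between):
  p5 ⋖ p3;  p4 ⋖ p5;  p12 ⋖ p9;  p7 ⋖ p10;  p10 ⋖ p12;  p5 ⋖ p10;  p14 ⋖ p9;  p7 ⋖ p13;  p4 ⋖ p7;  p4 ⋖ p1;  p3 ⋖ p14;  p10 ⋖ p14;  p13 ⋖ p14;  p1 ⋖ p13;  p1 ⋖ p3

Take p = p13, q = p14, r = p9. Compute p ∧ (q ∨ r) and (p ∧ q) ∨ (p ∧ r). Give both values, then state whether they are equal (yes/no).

p13; p13; yes

q ∨ r = p9, so p ∧ (q ∨ r) = p13 ∧ p9 = p13.
p ∧ q = p13 and p ∧ r = p13, so (p ∧ q) ∨ (p ∧ r) = p13 ∨ p13 = p13.
Equal: yes.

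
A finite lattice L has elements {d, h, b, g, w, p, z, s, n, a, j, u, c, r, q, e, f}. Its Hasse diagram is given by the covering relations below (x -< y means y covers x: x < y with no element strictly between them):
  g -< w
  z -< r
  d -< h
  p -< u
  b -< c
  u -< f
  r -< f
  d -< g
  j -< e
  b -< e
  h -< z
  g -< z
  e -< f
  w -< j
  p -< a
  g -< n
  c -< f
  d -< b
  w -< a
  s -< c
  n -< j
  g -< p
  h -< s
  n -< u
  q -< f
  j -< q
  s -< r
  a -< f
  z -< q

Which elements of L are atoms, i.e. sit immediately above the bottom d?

The atoms are exactly the elements that cover d: b, g, h.

b, g, h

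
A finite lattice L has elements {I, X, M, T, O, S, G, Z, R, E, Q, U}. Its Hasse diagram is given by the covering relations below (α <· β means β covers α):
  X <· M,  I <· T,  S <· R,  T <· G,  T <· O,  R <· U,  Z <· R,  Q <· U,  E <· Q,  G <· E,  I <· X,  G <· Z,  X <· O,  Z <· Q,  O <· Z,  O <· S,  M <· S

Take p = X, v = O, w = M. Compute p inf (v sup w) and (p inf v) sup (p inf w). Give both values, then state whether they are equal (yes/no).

v sup w = S, so p inf (v sup w) = X inf S = X.
p inf v = X and p inf w = X, so (p inf v) sup (p inf w) = X sup X = X.
Equal: yes.

X; X; yes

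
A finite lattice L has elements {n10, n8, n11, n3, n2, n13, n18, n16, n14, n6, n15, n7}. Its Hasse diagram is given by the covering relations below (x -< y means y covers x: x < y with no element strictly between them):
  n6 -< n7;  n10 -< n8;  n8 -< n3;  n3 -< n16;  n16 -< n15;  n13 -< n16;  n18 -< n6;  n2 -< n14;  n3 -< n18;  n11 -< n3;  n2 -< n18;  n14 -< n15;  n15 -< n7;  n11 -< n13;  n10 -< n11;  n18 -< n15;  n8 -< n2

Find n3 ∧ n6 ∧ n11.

Common lower bounds of {n3, n6, n11}: n10, n11.
The greatest among these is n11.

n11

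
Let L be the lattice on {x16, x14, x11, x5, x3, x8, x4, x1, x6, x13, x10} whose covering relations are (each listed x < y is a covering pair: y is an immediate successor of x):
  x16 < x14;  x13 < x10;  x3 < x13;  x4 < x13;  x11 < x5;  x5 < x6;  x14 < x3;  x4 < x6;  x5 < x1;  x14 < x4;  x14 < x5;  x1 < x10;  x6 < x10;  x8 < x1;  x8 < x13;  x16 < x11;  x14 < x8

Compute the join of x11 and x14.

x5

Common upper bounds of {x11, x14}: x1, x10, x5, x6.
The least among these is x5.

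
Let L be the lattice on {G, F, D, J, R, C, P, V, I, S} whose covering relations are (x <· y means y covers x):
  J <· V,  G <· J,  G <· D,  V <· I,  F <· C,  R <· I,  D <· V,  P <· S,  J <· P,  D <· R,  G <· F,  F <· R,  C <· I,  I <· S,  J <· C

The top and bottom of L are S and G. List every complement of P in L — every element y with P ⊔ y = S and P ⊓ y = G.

D, F, R

Need y with P ∨ y = S and P ∧ y = G.
Checking each element gives: D, F, R.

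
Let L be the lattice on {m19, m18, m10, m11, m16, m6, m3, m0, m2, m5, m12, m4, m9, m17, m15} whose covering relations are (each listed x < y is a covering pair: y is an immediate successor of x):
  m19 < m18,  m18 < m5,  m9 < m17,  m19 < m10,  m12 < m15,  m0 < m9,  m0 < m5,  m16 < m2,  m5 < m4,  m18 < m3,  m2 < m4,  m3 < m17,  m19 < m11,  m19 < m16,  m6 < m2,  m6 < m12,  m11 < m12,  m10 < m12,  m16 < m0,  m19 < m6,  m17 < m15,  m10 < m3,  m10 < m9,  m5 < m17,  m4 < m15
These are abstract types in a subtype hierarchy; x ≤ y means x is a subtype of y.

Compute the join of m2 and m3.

m15

Common upper bounds of {m2, m3}: m15.
The least among these is m15.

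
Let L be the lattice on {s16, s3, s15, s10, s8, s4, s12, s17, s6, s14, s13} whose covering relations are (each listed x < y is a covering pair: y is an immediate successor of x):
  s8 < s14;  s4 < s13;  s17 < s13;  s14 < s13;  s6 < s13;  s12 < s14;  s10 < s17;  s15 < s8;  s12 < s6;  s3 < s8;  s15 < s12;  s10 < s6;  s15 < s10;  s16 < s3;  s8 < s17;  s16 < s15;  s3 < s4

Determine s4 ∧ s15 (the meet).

Common lower bounds of {s4, s15}: s16.
The greatest among these is s16.

s16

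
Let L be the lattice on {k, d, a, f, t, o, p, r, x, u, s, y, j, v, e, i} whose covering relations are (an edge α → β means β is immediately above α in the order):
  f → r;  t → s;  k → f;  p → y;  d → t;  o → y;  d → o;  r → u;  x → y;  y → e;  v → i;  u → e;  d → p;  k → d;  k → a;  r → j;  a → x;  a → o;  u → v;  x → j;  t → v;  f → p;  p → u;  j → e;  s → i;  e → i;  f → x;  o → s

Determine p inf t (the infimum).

d

Common lower bounds of {p, t}: d, k.
The greatest among these is d.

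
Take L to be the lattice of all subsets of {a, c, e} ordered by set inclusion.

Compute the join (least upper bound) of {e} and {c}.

{c,e}

Under ⊆, join is union: {e} ∪ {c} = {c,e}.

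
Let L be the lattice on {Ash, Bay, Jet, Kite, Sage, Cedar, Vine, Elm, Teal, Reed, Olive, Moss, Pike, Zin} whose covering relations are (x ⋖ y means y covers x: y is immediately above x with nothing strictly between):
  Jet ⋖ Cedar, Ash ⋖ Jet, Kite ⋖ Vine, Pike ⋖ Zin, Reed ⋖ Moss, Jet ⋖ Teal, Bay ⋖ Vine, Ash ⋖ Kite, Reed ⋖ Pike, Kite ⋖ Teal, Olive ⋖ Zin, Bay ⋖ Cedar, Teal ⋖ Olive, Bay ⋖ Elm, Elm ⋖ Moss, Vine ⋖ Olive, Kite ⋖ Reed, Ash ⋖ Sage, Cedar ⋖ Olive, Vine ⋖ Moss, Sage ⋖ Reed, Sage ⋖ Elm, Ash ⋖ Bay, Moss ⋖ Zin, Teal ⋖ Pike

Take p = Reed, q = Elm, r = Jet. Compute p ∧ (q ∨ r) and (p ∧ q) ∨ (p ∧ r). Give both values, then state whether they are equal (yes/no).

Reed; Sage; no

q ∨ r = Zin, so p ∧ (q ∨ r) = Reed ∧ Zin = Reed.
p ∧ q = Sage and p ∧ r = Ash, so (p ∧ q) ∨ (p ∧ r) = Sage ∨ Ash = Sage.
Equal: no.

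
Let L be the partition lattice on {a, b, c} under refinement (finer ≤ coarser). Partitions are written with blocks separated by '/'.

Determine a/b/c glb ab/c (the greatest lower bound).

a/b/c

The meet (common refinement) of a/b/c and ab/c intersects blocks pairwise, giving a/b/c.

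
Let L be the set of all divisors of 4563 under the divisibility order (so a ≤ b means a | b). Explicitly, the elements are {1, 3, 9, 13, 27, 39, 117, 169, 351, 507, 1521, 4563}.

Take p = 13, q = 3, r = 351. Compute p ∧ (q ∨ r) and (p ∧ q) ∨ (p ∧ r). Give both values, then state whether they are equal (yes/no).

q ∨ r = 351, so p ∧ (q ∨ r) = 13 ∧ 351 = 13.
p ∧ q = 1 and p ∧ r = 13, so (p ∧ q) ∨ (p ∧ r) = 1 ∨ 13 = 13.
Equal: yes.

13; 13; yes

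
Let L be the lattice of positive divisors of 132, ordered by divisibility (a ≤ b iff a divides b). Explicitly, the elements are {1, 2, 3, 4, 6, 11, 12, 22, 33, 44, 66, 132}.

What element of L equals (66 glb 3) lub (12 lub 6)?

12

66 ∧ 3 = 3
12 ∨ 6 = 12
3 ∨ 12 = 12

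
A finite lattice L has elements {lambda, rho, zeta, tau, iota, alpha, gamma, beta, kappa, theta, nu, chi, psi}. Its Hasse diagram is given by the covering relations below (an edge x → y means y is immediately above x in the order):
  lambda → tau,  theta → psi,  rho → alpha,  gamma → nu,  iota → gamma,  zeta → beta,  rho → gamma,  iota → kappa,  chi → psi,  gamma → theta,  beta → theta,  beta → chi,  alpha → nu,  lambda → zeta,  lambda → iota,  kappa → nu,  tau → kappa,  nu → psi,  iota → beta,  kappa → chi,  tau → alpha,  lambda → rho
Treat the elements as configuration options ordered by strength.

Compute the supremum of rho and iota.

gamma

Common upper bounds of {rho, iota}: gamma, nu, psi, theta.
The least among these is gamma.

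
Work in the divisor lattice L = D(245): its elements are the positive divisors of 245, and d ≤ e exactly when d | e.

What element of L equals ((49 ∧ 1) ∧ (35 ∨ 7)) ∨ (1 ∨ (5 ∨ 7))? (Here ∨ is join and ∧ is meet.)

35

49 ∧ 1 = 1
35 ∨ 7 = 35
1 ∧ 35 = 1
5 ∨ 7 = 35
1 ∨ 35 = 35
1 ∨ 35 = 35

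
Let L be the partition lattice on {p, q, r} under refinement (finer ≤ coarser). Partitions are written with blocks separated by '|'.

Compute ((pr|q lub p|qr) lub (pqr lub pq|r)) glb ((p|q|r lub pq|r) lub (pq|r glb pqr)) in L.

pq|r

pr|q ∨ p|qr = pqr
pqr ∨ pq|r = pqr
pqr ∨ pqr = pqr
p|q|r ∨ pq|r = pq|r
pq|r ∧ pqr = pq|r
pq|r ∨ pq|r = pq|r
pqr ∧ pq|r = pq|r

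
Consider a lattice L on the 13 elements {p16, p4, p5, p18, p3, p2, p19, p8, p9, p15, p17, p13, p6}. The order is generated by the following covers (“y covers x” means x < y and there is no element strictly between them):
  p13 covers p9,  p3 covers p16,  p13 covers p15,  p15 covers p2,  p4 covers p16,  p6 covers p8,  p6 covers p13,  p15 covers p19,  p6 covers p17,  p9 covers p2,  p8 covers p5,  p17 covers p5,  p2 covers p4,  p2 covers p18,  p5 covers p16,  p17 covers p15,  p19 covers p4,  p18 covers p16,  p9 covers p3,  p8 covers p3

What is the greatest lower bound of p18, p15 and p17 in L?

Common lower bounds of {p18, p15, p17}: p16, p18.
The greatest among these is p18.

p18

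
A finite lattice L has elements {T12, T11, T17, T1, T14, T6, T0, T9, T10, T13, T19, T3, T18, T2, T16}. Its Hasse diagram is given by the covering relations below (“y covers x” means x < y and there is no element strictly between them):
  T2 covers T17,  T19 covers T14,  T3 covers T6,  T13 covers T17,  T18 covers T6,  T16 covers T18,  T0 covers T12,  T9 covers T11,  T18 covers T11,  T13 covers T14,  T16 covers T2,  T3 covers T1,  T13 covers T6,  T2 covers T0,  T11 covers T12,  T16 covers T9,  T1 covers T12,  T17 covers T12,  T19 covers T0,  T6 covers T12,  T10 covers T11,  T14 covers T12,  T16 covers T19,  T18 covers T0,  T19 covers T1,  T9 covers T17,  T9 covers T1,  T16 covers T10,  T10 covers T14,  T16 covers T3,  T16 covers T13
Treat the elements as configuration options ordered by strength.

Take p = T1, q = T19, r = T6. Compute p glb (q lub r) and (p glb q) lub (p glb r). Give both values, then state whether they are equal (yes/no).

T1; T1; yes

q lub r = T16, so p glb (q lub r) = T1 glb T16 = T1.
p glb q = T1 and p glb r = T12, so (p glb q) lub (p glb r) = T1 lub T12 = T1.
Equal: yes.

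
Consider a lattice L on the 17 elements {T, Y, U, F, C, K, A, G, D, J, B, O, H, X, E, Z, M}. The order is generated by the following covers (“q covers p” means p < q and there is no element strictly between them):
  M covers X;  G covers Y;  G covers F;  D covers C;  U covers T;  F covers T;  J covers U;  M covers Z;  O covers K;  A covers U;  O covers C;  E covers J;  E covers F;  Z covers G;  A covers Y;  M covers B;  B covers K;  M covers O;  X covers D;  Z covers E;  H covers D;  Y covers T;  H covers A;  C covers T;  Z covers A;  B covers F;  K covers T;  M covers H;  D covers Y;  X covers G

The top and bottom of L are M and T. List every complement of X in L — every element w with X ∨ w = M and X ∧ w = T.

Need w with X ∨ w = M and X ∧ w = T.
Checking each element gives: J, K, U.

J, K, U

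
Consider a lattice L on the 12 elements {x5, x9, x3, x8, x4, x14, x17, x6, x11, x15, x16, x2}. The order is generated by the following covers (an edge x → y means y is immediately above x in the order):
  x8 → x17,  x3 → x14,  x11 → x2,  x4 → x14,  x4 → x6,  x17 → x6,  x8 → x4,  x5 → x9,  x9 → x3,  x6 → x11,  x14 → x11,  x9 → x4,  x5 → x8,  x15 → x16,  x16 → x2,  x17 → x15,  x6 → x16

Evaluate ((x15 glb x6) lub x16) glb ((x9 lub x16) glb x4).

x4

x15 ∧ x6 = x17
x17 ∨ x16 = x16
x9 ∨ x16 = x16
x16 ∧ x4 = x4
x16 ∧ x4 = x4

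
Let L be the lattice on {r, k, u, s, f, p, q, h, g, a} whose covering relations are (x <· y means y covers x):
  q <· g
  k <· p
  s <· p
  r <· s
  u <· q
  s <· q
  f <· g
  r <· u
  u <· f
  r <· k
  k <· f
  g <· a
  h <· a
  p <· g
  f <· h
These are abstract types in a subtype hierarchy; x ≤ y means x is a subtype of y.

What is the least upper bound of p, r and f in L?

g

Common upper bounds of {p, r, f}: a, g.
The least among these is g.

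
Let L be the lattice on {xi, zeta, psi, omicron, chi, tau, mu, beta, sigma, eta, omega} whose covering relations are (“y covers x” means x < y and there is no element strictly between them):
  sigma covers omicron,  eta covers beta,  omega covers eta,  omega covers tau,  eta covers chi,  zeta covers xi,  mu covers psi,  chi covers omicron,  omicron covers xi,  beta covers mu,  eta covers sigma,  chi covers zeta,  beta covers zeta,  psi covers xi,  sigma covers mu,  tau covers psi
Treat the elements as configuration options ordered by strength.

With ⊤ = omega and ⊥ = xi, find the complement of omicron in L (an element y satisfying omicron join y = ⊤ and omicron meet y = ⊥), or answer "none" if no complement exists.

Need y with omicron ∨ y = omega and omicron ∧ y = xi.
Checking each element gives: tau.

tau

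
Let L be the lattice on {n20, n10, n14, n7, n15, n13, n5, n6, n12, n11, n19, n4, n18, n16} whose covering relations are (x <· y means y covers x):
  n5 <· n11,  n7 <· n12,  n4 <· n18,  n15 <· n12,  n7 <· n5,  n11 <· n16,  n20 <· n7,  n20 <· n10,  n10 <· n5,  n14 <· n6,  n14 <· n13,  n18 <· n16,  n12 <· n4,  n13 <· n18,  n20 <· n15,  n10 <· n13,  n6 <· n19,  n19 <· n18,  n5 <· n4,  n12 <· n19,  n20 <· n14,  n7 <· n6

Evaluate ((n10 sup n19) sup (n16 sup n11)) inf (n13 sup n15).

n10 ∨ n19 = n18
n16 ∨ n11 = n16
n18 ∨ n16 = n16
n13 ∨ n15 = n18
n16 ∧ n18 = n18

n18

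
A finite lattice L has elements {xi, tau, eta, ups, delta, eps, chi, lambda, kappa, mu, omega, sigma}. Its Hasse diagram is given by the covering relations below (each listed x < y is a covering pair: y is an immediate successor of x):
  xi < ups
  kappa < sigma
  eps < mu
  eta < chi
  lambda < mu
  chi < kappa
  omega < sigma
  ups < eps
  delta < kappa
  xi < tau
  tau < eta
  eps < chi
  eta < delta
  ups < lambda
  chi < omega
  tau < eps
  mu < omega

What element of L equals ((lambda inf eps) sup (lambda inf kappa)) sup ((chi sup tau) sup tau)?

lambda ∧ eps = ups
lambda ∧ kappa = ups
ups ∨ ups = ups
chi ∨ tau = chi
chi ∨ tau = chi
ups ∨ chi = chi

chi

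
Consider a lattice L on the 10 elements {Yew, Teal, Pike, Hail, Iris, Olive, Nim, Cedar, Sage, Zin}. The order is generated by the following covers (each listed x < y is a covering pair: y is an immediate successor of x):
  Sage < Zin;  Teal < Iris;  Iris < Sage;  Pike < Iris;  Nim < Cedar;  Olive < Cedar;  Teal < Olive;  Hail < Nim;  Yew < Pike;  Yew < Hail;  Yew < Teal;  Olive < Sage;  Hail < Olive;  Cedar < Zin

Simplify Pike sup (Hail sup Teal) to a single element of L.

Sage

Hail ∨ Teal = Olive
Pike ∨ Olive = Sage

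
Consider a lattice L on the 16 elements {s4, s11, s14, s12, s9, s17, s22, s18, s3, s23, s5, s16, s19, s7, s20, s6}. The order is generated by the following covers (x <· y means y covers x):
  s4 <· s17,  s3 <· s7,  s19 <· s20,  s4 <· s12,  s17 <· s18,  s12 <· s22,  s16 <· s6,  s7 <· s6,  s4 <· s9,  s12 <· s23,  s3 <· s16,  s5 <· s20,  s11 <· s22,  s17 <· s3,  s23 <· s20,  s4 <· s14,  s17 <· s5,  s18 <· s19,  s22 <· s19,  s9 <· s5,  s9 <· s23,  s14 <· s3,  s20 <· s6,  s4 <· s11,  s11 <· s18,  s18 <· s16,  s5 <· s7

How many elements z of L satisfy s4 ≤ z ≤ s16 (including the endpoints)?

The interval [s4, s16] = {s11, s14, s16, s17, s18, s3, s4}, which has 7 elements.

7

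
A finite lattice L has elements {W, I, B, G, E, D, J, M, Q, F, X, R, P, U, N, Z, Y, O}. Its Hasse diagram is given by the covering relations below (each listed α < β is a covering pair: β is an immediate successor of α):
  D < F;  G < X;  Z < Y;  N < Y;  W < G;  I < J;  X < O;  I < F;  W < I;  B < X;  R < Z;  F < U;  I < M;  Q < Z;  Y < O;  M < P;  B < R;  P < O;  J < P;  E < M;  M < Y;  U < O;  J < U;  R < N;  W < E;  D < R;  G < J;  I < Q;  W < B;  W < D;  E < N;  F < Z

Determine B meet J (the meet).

Common lower bounds of {B, J}: W.
The greatest among these is W.

W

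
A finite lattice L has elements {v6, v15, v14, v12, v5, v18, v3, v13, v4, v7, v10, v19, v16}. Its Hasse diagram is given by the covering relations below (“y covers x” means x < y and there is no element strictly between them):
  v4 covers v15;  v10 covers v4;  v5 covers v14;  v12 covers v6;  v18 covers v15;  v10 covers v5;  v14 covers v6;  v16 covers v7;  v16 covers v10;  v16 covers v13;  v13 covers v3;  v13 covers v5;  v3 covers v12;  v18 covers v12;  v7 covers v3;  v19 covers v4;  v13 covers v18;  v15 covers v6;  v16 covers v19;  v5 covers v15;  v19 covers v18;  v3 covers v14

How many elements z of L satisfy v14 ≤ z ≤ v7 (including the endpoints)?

3

The interval [v14, v7] = {v14, v3, v7}, which has 3 elements.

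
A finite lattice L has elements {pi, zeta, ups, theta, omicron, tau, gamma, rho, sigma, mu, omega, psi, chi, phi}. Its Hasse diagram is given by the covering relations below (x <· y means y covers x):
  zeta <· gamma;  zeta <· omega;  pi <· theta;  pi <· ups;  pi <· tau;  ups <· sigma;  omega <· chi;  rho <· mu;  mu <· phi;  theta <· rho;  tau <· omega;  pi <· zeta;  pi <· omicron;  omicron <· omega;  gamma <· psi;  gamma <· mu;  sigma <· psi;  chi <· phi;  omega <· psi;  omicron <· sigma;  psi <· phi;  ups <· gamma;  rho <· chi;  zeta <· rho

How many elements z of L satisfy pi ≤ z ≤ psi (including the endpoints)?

9

The interval [pi, psi] = {gamma, omega, omicron, pi, psi, sigma, tau, ups, zeta}, which has 9 elements.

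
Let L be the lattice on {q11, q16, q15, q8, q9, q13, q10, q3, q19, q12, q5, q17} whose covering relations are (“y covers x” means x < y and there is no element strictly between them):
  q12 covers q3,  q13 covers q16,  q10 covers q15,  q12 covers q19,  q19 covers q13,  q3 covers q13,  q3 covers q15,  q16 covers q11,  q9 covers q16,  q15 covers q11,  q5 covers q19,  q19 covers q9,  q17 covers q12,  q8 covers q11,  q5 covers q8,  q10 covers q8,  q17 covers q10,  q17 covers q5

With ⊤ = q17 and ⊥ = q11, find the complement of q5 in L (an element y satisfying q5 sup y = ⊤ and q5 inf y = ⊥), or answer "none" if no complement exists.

Need y with q5 ∨ y = q17 and q5 ∧ y = q11.
Checking each element gives: q15.

q15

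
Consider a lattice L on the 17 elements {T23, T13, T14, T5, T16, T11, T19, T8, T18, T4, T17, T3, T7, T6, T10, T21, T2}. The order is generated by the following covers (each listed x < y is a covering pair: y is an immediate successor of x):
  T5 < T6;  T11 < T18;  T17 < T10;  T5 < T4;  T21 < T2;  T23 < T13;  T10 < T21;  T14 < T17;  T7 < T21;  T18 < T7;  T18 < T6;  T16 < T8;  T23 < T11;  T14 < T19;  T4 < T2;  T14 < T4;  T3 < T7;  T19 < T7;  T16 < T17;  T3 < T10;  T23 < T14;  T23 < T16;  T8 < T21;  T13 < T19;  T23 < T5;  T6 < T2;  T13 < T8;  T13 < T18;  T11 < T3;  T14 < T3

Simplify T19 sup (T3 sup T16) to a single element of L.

T3 ∨ T16 = T10
T19 ∨ T10 = T21

T21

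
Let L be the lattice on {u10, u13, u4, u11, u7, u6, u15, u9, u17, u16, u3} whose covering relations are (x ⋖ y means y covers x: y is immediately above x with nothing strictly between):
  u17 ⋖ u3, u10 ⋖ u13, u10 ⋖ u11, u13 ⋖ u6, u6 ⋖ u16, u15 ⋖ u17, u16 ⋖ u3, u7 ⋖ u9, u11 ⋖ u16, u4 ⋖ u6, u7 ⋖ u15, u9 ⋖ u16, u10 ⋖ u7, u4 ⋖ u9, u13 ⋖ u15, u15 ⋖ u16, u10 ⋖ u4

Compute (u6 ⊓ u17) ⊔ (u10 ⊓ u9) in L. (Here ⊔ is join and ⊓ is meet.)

u6 ∧ u17 = u13
u10 ∧ u9 = u10
u13 ∨ u10 = u13

u13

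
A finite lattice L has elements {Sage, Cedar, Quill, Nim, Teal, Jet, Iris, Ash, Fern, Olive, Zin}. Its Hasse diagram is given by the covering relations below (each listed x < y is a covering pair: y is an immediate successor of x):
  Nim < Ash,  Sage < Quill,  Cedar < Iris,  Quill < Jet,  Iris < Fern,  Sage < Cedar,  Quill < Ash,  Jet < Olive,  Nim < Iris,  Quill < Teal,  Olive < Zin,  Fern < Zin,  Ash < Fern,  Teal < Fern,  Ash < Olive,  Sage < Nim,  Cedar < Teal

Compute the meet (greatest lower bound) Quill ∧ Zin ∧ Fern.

Quill

Common lower bounds of {Quill, Zin, Fern}: Quill, Sage.
The greatest among these is Quill.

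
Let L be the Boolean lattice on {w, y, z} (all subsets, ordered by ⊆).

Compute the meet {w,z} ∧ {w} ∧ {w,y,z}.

{w}

Under ⊆, meet is intersection: {w,z} ∩ {w} ∩ {w,y,z} = {w}.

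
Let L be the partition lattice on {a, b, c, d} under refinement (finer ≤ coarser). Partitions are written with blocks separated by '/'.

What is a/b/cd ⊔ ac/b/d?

The join of a/b/cd and ac/b/d merges any blocks that overlap across the partitions, giving acd/b.

acd/b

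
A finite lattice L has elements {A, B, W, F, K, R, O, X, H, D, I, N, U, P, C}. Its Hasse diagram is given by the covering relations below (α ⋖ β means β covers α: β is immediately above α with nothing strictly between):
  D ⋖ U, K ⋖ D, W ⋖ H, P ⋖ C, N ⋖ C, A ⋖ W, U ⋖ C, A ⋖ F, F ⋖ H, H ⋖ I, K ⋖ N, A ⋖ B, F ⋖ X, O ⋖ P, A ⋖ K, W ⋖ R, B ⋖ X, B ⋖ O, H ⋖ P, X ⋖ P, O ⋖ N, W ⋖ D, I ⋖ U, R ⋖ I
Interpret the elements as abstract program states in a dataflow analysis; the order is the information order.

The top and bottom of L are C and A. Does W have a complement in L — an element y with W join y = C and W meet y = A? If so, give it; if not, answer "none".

N

Need y with W ∨ y = C and W ∧ y = A.
Checking each element gives: N.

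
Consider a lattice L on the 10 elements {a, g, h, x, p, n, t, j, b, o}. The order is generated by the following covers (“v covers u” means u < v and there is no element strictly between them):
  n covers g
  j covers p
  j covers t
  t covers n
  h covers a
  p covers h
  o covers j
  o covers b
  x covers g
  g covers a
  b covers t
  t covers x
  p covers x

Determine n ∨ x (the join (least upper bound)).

t

Common upper bounds of {n, x}: b, j, o, t.
The least among these is t.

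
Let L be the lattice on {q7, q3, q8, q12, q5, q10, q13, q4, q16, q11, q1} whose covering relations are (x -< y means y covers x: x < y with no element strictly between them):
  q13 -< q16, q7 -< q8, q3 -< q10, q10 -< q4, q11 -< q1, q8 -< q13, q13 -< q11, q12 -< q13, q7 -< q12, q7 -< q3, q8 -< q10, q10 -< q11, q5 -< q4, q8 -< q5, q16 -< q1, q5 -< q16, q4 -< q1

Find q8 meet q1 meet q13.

q8

Common lower bounds of {q8, q1, q13}: q7, q8.
The greatest among these is q8.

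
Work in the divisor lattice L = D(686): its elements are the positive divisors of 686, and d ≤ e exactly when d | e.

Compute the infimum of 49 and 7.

7

Common lower bounds of {49, 7}: 1, 7.
The greatest among these is 7.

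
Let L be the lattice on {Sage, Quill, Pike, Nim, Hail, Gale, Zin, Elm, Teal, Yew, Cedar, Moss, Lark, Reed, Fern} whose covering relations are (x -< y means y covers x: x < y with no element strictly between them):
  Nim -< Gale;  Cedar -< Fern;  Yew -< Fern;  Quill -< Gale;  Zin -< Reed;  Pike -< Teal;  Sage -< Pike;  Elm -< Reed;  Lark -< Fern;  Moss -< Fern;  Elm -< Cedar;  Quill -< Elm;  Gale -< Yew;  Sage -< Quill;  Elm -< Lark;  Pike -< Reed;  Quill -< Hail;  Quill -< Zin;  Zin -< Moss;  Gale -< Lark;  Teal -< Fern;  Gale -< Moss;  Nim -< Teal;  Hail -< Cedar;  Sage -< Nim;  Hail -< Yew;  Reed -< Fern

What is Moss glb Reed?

Common lower bounds of {Moss, Reed}: Quill, Sage, Zin.
The greatest among these is Zin.

Zin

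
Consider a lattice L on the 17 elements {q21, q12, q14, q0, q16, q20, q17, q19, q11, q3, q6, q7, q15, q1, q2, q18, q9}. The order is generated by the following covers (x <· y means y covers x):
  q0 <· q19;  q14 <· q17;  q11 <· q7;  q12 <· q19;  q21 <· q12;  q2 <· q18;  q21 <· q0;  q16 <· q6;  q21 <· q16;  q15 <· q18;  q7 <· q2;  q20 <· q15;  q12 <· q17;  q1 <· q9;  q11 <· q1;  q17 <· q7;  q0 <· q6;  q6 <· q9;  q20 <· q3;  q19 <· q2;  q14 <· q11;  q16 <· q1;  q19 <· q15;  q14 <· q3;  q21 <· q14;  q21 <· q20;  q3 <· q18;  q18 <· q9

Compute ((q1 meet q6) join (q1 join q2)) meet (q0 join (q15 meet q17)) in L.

q19

q1 ∧ q6 = q16
q1 ∨ q2 = q9
q16 ∨ q9 = q9
q15 ∧ q17 = q12
q0 ∨ q12 = q19
q9 ∧ q19 = q19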